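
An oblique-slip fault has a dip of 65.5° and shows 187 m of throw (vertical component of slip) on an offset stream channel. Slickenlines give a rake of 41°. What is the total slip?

dip-slip = throw / sin(dip) = 187 / sin(65.5°) = 205.5 m
net slip = dip-slip / sin(rake) = 205.5 / sin(41°) = 313 m

313 m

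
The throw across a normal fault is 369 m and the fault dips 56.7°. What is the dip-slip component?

441 m

dip-slip = throw / sin(dip) = 369 / sin(56.7°) = 441 m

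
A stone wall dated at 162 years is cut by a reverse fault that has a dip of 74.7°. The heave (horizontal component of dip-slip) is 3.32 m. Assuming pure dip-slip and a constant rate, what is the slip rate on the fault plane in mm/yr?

77.7 mm/yr

dip-slip = heave / cos(dip) = 3.32 m / cos(74.7°) = 12.58 m
rate = 12.58 m / 162 years = 0.0777 m/yr = 77.7 mm/yr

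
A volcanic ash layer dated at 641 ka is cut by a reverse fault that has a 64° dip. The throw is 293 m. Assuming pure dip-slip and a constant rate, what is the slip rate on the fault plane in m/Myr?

dip-slip = throw / sin(dip) = 293 m / sin(64°) = 326 m
rate = 326 m / 641 ka = 0.000509 m/yr = 509 m/Myr

509 m/Myr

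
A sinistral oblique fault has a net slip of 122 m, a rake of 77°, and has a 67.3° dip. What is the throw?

dip-slip = net slip × sin(rake) = 122 m × sin(77°) = 118.9 m
throw = dip-slip × sin(dip) = 118.9 × sin(67.3°) = 110 m

110 m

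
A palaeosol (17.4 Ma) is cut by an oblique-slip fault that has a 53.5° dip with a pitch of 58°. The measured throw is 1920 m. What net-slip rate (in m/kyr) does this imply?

dip-slip = throw / sin(dip) = 1920 / sin(53.5°) = 2388 m
net slip = dip-slip / sin(rake) = 2388 / sin(58°) = 2816 m
rate = 2816 m / 17.4 Ma = 0.000162 m/yr = 0.162 m/kyr

0.162 m/kyr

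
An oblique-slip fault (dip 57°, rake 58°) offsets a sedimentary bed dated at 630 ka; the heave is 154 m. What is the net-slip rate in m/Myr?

dip-slip = heave / cos(dip) = 154 / cos(57°) = 282.8 m
net slip = dip-slip / sin(rake) = 282.8 / sin(58°) = 333.4 m
rate = 333.4 m / 630 ka = 0.000529 m/yr = 529 m/Myr

529 m/Myr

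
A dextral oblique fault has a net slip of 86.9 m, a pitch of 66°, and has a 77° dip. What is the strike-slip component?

strike-slip = net slip × cos(rake) = 86.9 m × cos(66°) = 35.3 m

35.3 m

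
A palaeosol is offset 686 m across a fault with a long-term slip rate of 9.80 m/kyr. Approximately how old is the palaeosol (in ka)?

age = offset / rate = 686 m / (9.80 m/kyr) = 70000 yr = 70 ka

70 ka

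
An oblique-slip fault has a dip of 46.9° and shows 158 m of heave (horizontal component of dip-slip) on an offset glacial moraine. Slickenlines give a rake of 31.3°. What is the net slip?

dip-slip = heave / cos(dip) = 158 / cos(46.9°) = 231.2 m
net slip = dip-slip / sin(rake) = 231.2 / sin(31.3°) = 445 m

445 m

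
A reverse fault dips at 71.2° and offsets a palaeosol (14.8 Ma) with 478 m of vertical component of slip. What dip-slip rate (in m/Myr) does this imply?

dip-slip = throw / sin(dip) = 478 m / sin(71.2°) = 504.9 m
rate = 504.9 m / 14.8 Ma = 0.0000341 m/yr = 34.1 m/Myr

34.1 m/Myr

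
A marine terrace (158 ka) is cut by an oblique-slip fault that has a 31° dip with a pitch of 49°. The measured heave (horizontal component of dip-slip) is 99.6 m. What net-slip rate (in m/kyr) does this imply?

0.974 m/kyr

dip-slip = heave / cos(dip) = 99.6 / cos(31°) = 116.2 m
net slip = dip-slip / sin(rake) = 116.2 / sin(49°) = 154 m
rate = 154 m / 158 ka = 0.000974 m/yr = 0.974 m/kyr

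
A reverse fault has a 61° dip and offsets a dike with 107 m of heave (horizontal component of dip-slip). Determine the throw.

throw = heave × tan(dip) = 107 × tan(61°) = 193 m

193 m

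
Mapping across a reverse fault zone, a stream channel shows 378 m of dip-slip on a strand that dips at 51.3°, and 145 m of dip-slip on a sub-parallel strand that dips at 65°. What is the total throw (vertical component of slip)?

throw_A = 378 × sin(51.3°) = 295 m
throw_B = 145 × sin(65°) = 131.4 m
total = 295 + 131.4 = 426 m

426 m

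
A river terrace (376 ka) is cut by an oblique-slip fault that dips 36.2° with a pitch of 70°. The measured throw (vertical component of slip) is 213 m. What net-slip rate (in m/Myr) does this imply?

dip-slip = throw / sin(dip) = 213 / sin(36.2°) = 360.6 m
net slip = dip-slip / sin(rake) = 360.6 / sin(70°) = 383.8 m
rate = 383.8 m / 376 ka = 0.00102 m/yr = 1020 m/Myr

1020 m/Myr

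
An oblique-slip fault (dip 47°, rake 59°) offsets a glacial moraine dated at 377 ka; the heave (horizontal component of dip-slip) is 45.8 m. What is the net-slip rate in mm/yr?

dip-slip = heave / cos(dip) = 45.8 / cos(47°) = 67.16 m
net slip = dip-slip / sin(rake) = 67.16 / sin(59°) = 78.35 m
rate = 78.35 m / 377 ka = 0.000208 m/yr = 0.208 mm/yr

0.208 mm/yr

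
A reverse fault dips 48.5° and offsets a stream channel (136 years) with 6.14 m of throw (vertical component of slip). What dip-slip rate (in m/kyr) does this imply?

dip-slip = throw / sin(dip) = 6.14 m / sin(48.5°) = 8.198 m
rate = 8.198 m / 136 years = 0.0603 m/yr = 60.3 m/kyr

60.3 m/kyr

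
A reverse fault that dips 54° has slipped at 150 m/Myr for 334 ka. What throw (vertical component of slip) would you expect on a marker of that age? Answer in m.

dip-slip = rate × time = 150 m/Myr × 334 ka = 50.10 m
throw = dip-slip × sin(dip) = 50.10 × sin(54°) = 40.5 m

40.5 m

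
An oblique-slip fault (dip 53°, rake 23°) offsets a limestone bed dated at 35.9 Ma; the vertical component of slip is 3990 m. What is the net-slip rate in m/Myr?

356 m/Myr

dip-slip = throw / sin(dip) = 3990 / sin(53°) = 4996 m
net slip = dip-slip / sin(rake) = 4996 / sin(23°) = 12790 m
rate = 12790 m / 35.9 Ma = 0.000356 m/yr = 356 m/Myr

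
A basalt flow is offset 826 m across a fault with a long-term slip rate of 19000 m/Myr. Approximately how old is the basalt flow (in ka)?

age = offset / rate = 826 m / (19000 m/Myr) = 43500 yr = 43.5 ka

43.5 ka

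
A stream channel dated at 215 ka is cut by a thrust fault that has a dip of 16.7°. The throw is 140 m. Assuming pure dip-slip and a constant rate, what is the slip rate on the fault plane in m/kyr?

2.27 m/kyr

dip-slip = throw / sin(dip) = 140 m / sin(16.7°) = 487.2 m
rate = 487.2 m / 215 ka = 0.00227 m/yr = 2.27 m/kyr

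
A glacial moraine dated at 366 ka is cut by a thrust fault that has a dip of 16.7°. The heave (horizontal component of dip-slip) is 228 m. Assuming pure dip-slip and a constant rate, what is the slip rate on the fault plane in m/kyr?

0.650 m/kyr

dip-slip = heave / cos(dip) = 228 m / cos(16.7°) = 238 m
rate = 238 m / 366 ka = 0.000650 m/yr = 0.650 m/kyr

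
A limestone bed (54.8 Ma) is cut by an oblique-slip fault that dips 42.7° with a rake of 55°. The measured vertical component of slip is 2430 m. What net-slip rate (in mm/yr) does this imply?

dip-slip = throw / sin(dip) = 2430 / sin(42.7°) = 3583 m
net slip = dip-slip / sin(rake) = 3583 / sin(55°) = 4374 m
rate = 4374 m / 54.8 Ma = 0.0000798 m/yr = 0.0798 mm/yr

0.0798 mm/yr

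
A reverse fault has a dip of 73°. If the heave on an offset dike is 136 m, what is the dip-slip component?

dip-slip = heave / cos(dip) = 136 / cos(73°) = 465 m

465 m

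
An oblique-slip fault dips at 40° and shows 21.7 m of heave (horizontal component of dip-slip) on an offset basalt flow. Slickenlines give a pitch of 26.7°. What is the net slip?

dip-slip = heave / cos(dip) = 21.7 / cos(40°) = 28.33 m
net slip = dip-slip / sin(rake) = 28.33 / sin(26.7°) = 63 m

63 m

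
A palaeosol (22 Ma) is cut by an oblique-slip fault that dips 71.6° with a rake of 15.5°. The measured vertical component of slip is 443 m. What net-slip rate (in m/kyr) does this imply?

0.0794 m/kyr

dip-slip = throw / sin(dip) = 443 / sin(71.6°) = 466.9 m
net slip = dip-slip / sin(rake) = 466.9 / sin(15.5°) = 1747 m
rate = 1747 m / 22 Ma = 0.0000794 m/yr = 0.0794 m/kyr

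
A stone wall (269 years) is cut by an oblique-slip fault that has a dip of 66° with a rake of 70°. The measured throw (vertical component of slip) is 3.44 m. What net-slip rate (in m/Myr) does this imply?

14900 m/Myr

dip-slip = throw / sin(dip) = 3.44 / sin(66°) = 3.766 m
net slip = dip-slip / sin(rake) = 3.766 / sin(70°) = 4.007 m
rate = 4.007 m / 269 years = 0.0149 m/yr = 14900 m/Myr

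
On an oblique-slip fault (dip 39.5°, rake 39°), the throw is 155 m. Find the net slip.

387 m

dip-slip = throw / sin(dip) = 155 / sin(39.5°) = 243.7 m
net slip = dip-slip / sin(rake) = 243.7 / sin(39°) = 387 m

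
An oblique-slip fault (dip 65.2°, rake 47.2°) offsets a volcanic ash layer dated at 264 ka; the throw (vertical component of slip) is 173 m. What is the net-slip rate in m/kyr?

0.984 m/kyr

dip-slip = throw / sin(dip) = 173 / sin(65.2°) = 190.6 m
net slip = dip-slip / sin(rake) = 190.6 / sin(47.2°) = 259.7 m
rate = 259.7 m / 264 ka = 0.000984 m/yr = 0.984 m/kyr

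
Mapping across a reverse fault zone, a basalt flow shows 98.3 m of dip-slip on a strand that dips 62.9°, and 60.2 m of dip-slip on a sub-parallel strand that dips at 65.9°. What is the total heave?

69.4 m

heave_A = 98.3 × cos(62.9°) = 44.78 m
heave_B = 60.2 × cos(65.9°) = 24.58 m
total = 44.78 + 24.58 = 69.4 m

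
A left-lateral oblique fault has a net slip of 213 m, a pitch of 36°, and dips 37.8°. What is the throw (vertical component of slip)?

dip-slip = net slip × sin(rake) = 213 m × sin(36°) = 125.2 m
throw = dip-slip × sin(dip) = 125.2 × sin(37.8°) = 76.7 m

76.7 m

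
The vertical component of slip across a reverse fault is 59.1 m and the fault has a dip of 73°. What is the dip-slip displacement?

dip-slip = throw / sin(dip) = 59.1 / sin(73°) = 61.8 m

61.8 m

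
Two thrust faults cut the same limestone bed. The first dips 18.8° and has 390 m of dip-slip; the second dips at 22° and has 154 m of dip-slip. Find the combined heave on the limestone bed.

512 m

heave_A = 390 × cos(18.8°) = 369.2 m
heave_B = 154 × cos(22°) = 142.8 m
total = 369.2 + 142.8 = 512 m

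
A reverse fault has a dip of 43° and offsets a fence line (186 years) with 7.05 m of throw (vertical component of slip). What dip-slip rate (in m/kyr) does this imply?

dip-slip = throw / sin(dip) = 7.05 m / sin(43°) = 10.34 m
rate = 10.34 m / 186 years = 0.0556 m/yr = 55.6 m/kyr

55.6 m/kyr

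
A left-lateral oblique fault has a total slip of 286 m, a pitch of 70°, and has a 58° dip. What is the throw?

dip-slip = net slip × sin(rake) = 286 m × sin(70°) = 268.8 m
throw = dip-slip × sin(dip) = 268.8 × sin(58°) = 228 m

228 m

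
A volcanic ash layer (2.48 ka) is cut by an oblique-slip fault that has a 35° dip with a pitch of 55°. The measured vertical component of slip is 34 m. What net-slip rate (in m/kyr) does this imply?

29.2 m/kyr

dip-slip = throw / sin(dip) = 34 / sin(35°) = 59.28 m
net slip = dip-slip / sin(rake) = 59.28 / sin(55°) = 72.36 m
rate = 72.36 m / 2.48 ka = 0.0292 m/yr = 29.2 m/kyr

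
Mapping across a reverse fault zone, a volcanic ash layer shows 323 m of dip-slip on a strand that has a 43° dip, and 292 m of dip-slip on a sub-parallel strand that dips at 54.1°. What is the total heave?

heave_A = 323 × cos(43°) = 236.2 m
heave_B = 292 × cos(54.1°) = 171.2 m
total = 236.2 + 171.2 = 407 m

407 m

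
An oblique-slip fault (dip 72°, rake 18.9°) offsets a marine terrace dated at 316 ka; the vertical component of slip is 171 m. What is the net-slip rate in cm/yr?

0.176 cm/yr

dip-slip = throw / sin(dip) = 171 / sin(72°) = 179.8 m
net slip = dip-slip / sin(rake) = 179.8 / sin(18.9°) = 555.1 m
rate = 555.1 m / 316 ka = 0.00176 m/yr = 0.176 cm/yr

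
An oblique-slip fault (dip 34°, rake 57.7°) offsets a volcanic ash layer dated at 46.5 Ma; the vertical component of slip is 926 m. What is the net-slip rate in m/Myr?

dip-slip = throw / sin(dip) = 926 / sin(34°) = 1656 m
net slip = dip-slip / sin(rake) = 1656 / sin(57.7°) = 1959 m
rate = 1959 m / 46.5 Ma = 0.0000421 m/yr = 42.1 m/Myr

42.1 m/Myr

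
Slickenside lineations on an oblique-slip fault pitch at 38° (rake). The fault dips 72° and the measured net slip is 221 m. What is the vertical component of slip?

129 m

dip-slip = net slip × sin(rake) = 221 m × sin(38°) = 136.1 m
throw = dip-slip × sin(dip) = 136.1 × sin(72°) = 129 m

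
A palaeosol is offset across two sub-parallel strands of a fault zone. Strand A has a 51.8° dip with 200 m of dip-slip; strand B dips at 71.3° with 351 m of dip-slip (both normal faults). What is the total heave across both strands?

heave_A = 200 × cos(51.8°) = 123.7 m
heave_B = 351 × cos(71.3°) = 112.5 m
total = 123.7 + 112.5 = 236 m

236 m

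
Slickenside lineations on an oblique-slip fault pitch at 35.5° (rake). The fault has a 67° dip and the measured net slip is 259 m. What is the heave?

58.8 m

dip-slip = net slip × sin(rake) = 259 m × sin(35.5°) = 150.4 m
heave = dip-slip × cos(dip) = 150.4 × cos(67°) = 58.8 m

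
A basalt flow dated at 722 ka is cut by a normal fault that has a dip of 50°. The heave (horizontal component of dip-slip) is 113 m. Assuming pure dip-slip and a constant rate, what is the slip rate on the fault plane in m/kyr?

dip-slip = heave / cos(dip) = 113 m / cos(50°) = 175.8 m
rate = 175.8 m / 722 ka = 0.000243 m/yr = 0.243 m/kyr

0.243 m/kyr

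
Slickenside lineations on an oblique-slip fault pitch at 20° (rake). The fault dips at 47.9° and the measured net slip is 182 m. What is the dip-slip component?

dip-slip = net slip × sin(rake) = 182 m × sin(20°) = 62.2 m

62.2 m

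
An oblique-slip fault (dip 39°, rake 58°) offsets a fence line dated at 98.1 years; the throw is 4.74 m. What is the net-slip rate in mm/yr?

90.5 mm/yr

dip-slip = throw / sin(dip) = 4.74 / sin(39°) = 7.532 m
net slip = dip-slip / sin(rake) = 7.532 / sin(58°) = 8.881 m
rate = 8.881 m / 98.1 years = 0.0905 m/yr = 90.5 mm/yr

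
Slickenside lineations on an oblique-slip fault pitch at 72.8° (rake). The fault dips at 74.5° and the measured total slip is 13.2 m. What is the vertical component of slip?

12.2 m

dip-slip = net slip × sin(rake) = 13.2 m × sin(72.8°) = 12.61 m
throw = dip-slip × sin(dip) = 12.61 × sin(74.5°) = 12.2 m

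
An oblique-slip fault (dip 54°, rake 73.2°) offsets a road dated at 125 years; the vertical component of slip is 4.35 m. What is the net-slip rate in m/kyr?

dip-slip = throw / sin(dip) = 4.35 / sin(54°) = 5.377 m
net slip = dip-slip / sin(rake) = 5.377 / sin(73.2°) = 5.617 m
rate = 5.617 m / 125 years = 0.0449 m/yr = 44.9 m/kyr

44.9 m/kyr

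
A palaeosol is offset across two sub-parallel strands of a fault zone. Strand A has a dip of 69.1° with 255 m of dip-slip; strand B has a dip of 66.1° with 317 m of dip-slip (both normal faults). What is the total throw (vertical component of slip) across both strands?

528 m

throw_A = 255 × sin(69.1°) = 238.2 m
throw_B = 317 × sin(66.1°) = 289.8 m
total = 238.2 + 289.8 = 528 m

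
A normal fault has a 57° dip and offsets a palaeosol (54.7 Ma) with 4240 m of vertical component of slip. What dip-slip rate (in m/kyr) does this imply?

0.0924 m/kyr

dip-slip = throw / sin(dip) = 4240 m / sin(57°) = 5056 m
rate = 5056 m / 54.7 Ma = 0.0000924 m/yr = 0.0924 m/kyr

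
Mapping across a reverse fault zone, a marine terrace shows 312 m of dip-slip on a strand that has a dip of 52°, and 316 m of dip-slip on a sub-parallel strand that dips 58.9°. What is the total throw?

516 m

throw_A = 312 × sin(52°) = 245.9 m
throw_B = 316 × sin(58.9°) = 270.6 m
total = 245.9 + 270.6 = 516 m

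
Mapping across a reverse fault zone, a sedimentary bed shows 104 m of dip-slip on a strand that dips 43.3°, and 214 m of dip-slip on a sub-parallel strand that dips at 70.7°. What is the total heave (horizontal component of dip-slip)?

heave_A = 104 × cos(43.3°) = 75.69 m
heave_B = 214 × cos(70.7°) = 70.73 m
total = 75.69 + 70.73 = 146 m

146 m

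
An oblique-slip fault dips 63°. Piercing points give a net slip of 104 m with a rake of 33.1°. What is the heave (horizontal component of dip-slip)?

dip-slip = net slip × sin(rake) = 104 m × sin(33.1°) = 56.79 m
heave = dip-slip × cos(dip) = 56.79 × cos(63°) = 25.8 m

25.8 m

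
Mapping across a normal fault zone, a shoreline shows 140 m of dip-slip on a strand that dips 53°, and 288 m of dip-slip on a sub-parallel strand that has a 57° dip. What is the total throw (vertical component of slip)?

throw_A = 140 × sin(53°) = 111.8 m
throw_B = 288 × sin(57°) = 241.5 m
total = 111.8 + 241.5 = 353 m

353 m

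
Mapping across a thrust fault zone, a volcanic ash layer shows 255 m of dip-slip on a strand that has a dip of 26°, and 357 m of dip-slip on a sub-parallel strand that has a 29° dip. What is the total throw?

throw_A = 255 × sin(26°) = 111.8 m
throw_B = 357 × sin(29°) = 173.1 m
total = 111.8 + 173.1 = 285 m

285 m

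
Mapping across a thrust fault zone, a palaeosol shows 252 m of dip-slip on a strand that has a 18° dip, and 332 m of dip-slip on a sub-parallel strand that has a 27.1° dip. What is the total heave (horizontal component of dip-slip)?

535 m

heave_A = 252 × cos(18°) = 239.7 m
heave_B = 332 × cos(27.1°) = 295.6 m
total = 239.7 + 295.6 = 535 m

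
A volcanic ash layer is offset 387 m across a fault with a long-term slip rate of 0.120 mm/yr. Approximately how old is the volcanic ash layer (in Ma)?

age = offset / rate = 387 m / (0.120 mm/yr) = 3.23e+06 yr = 3.23 Ma

3.23 Ma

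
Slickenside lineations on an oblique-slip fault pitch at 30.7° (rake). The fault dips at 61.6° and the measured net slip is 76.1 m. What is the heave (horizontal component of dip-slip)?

18.5 m

dip-slip = net slip × sin(rake) = 76.1 m × sin(30.7°) = 38.85 m
heave = dip-slip × cos(dip) = 38.85 × cos(61.6°) = 18.5 m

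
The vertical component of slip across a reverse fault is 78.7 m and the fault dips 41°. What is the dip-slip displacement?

120 m

dip-slip = throw / sin(dip) = 78.7 / sin(41°) = 120 m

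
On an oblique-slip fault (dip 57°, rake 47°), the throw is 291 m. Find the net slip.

474 m

dip-slip = throw / sin(dip) = 291 / sin(57°) = 347 m
net slip = dip-slip / sin(rake) = 347 / sin(47°) = 474 m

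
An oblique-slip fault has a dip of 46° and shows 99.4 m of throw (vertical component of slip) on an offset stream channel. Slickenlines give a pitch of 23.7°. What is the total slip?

dip-slip = throw / sin(dip) = 99.4 / sin(46°) = 138.2 m
net slip = dip-slip / sin(rake) = 138.2 / sin(23.7°) = 344 m

344 m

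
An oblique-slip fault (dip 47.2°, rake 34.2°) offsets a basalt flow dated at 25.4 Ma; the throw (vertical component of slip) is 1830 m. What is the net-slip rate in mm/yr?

0.175 mm/yr

dip-slip = throw / sin(dip) = 1830 / sin(47.2°) = 2494 m
net slip = dip-slip / sin(rake) = 2494 / sin(34.2°) = 4437 m
rate = 4437 m / 25.4 Ma = 0.000175 m/yr = 0.175 mm/yr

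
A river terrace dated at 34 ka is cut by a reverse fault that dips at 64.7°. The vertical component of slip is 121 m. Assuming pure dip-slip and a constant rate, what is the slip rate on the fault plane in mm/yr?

dip-slip = throw / sin(dip) = 121 m / sin(64.7°) = 133.8 m
rate = 133.8 m / 34 ka = 0.00394 m/yr = 3.94 mm/yr

3.94 mm/yr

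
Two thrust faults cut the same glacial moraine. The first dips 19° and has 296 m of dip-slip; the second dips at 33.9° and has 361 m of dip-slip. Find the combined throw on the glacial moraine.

throw_A = 296 × sin(19°) = 96.37 m
throw_B = 361 × sin(33.9°) = 201.3 m
total = 96.37 + 201.3 = 298 m

298 m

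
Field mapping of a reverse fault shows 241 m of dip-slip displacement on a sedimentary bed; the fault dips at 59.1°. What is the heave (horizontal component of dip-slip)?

heave = dip-slip × cos(dip) = 241 m × cos(59.1°) = 124 m

124 m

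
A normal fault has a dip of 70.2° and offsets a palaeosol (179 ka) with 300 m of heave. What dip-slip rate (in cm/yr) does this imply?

0.495 cm/yr

dip-slip = heave / cos(dip) = 300 m / cos(70.2°) = 885.6 m
rate = 885.6 m / 179 ka = 0.00495 m/yr = 0.495 cm/yr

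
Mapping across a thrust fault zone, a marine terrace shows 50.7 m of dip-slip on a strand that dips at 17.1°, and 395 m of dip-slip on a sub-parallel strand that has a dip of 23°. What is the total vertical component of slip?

169 m

throw_A = 50.7 × sin(17.1°) = 14.91 m
throw_B = 395 × sin(23°) = 154.3 m
total = 14.91 + 154.3 = 169 m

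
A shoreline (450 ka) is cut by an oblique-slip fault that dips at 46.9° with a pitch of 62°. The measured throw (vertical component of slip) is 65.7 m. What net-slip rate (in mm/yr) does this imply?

dip-slip = throw / sin(dip) = 65.7 / sin(46.9°) = 89.98 m
net slip = dip-slip / sin(rake) = 89.98 / sin(62°) = 101.9 m
rate = 101.9 m / 450 ka = 0.000226 m/yr = 0.226 mm/yr

0.226 mm/yr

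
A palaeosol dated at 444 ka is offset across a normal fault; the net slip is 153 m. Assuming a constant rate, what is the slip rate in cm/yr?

0.0345 cm/yr

rate = 153 m / 444 ka = 0.000345 m/yr = 0.0345 cm/yr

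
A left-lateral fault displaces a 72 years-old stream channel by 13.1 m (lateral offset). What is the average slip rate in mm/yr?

rate = 13.1 m / 72 years = 0.182 m/yr = 182 mm/yr

182 mm/yr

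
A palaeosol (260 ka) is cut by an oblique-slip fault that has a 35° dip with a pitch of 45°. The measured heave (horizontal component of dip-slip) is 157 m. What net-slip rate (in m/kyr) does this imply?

1.04 m/kyr

dip-slip = heave / cos(dip) = 157 / cos(35°) = 191.7 m
net slip = dip-slip / sin(rake) = 191.7 / sin(45°) = 271.1 m
rate = 271.1 m / 260 ka = 0.00104 m/yr = 1.04 m/kyr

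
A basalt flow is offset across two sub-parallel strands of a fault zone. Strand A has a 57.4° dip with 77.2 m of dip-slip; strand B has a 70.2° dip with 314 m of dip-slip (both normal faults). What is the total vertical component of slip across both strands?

360 m

throw_A = 77.2 × sin(57.4°) = 65.04 m
throw_B = 314 × sin(70.2°) = 295.4 m
total = 65.04 + 295.4 = 360 m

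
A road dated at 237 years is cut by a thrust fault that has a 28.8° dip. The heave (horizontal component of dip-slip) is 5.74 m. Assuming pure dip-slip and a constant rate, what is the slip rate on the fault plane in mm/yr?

dip-slip = heave / cos(dip) = 5.74 m / cos(28.8°) = 6.550 m
rate = 6.550 m / 237 years = 0.0276 m/yr = 27.6 mm/yr

27.6 mm/yr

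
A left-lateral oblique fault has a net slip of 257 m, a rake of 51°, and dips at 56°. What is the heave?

dip-slip = net slip × sin(rake) = 257 m × sin(51°) = 199.7 m
heave = dip-slip × cos(dip) = 199.7 × cos(56°) = 112 m

112 m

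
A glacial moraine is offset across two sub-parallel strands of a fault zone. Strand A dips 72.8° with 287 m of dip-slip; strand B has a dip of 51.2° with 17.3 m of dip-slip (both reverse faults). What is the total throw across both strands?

288 m

throw_A = 287 × sin(72.8°) = 274.2 m
throw_B = 17.3 × sin(51.2°) = 13.48 m
total = 274.2 + 13.48 = 288 m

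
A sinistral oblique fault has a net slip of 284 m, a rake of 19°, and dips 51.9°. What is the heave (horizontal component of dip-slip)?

dip-slip = net slip × sin(rake) = 284 m × sin(19°) = 92.46 m
heave = dip-slip × cos(dip) = 92.46 × cos(51.9°) = 57.1 m

57.1 m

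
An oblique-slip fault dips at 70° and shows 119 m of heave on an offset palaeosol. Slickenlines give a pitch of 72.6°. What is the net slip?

365 m

dip-slip = heave / cos(dip) = 119 / cos(70°) = 347.9 m
net slip = dip-slip / sin(rake) = 347.9 / sin(72.6°) = 365 m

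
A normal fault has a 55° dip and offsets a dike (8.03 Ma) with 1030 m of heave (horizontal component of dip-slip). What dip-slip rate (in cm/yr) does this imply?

0.0224 cm/yr

dip-slip = heave / cos(dip) = 1030 m / cos(55°) = 1796 m
rate = 1796 m / 8.03 Ma = 0.000224 m/yr = 0.0224 cm/yr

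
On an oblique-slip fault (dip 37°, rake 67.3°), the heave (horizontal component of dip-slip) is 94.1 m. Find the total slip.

dip-slip = heave / cos(dip) = 94.1 / cos(37°) = 117.8 m
net slip = dip-slip / sin(rake) = 117.8 / sin(67.3°) = 128 m

128 m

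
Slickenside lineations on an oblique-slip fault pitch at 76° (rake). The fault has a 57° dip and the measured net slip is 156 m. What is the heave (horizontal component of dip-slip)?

dip-slip = net slip × sin(rake) = 156 m × sin(76°) = 151.4 m
heave = dip-slip × cos(dip) = 151.4 × cos(57°) = 82.4 m

82.4 m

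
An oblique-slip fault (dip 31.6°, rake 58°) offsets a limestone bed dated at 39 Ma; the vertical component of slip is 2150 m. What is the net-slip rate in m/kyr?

0.124 m/kyr

dip-slip = throw / sin(dip) = 2150 / sin(31.6°) = 4103 m
net slip = dip-slip / sin(rake) = 4103 / sin(58°) = 4838 m
rate = 4838 m / 39 Ma = 0.000124 m/yr = 0.124 m/kyr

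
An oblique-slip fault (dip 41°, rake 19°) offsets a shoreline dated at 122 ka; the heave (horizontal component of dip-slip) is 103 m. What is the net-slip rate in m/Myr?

3440 m/Myr

dip-slip = heave / cos(dip) = 103 / cos(41°) = 136.5 m
net slip = dip-slip / sin(rake) = 136.5 / sin(19°) = 419.2 m
rate = 419.2 m / 122 ka = 0.00344 m/yr = 3440 m/Myr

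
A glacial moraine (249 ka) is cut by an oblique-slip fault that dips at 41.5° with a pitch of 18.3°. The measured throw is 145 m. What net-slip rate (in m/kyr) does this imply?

dip-slip = throw / sin(dip) = 145 / sin(41.5°) = 218.8 m
net slip = dip-slip / sin(rake) = 218.8 / sin(18.3°) = 696.9 m
rate = 696.9 m / 249 ka = 0.00280 m/yr = 2.80 m/kyr

2.80 m/kyr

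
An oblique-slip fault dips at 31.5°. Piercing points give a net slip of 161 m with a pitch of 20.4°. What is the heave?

dip-slip = net slip × sin(rake) = 161 m × sin(20.4°) = 56.12 m
heave = dip-slip × cos(dip) = 56.12 × cos(31.5°) = 47.9 m

47.9 m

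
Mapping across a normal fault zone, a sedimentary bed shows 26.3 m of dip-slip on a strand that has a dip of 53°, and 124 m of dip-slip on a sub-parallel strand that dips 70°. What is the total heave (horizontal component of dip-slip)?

58.2 m

heave_A = 26.3 × cos(53°) = 15.83 m
heave_B = 124 × cos(70°) = 42.41 m
total = 15.83 + 42.41 = 58.2 m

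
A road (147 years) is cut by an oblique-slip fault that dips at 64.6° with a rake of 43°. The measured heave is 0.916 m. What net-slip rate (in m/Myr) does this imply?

21300 m/Myr

dip-slip = heave / cos(dip) = 0.916 / cos(64.6°) = 2.136 m
net slip = dip-slip / sin(rake) = 2.136 / sin(43°) = 3.131 m
rate = 3.131 m / 147 years = 0.0213 m/yr = 21300 m/Myr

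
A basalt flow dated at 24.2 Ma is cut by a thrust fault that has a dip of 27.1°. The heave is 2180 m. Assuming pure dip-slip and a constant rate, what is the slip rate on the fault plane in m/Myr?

101 m/Myr

dip-slip = heave / cos(dip) = 2180 m / cos(27.1°) = 2449 m
rate = 2449 m / 24.2 Ma = 0.000101 m/yr = 101 m/Myr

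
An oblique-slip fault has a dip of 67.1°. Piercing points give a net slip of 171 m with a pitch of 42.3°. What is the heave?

dip-slip = net slip × sin(rake) = 171 m × sin(42.3°) = 115.1 m
heave = dip-slip × cos(dip) = 115.1 × cos(67.1°) = 44.8 m

44.8 m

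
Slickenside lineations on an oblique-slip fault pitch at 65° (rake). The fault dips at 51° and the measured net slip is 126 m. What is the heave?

dip-slip = net slip × sin(rake) = 126 m × sin(65°) = 114.2 m
heave = dip-slip × cos(dip) = 114.2 × cos(51°) = 71.9 m

71.9 m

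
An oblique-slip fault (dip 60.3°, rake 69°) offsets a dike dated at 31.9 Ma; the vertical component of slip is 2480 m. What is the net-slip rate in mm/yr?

0.0959 mm/yr

dip-slip = throw / sin(dip) = 2480 / sin(60.3°) = 2855 m
net slip = dip-slip / sin(rake) = 2855 / sin(69°) = 3058 m
rate = 3058 m / 31.9 Ma = 0.0000959 m/yr = 0.0959 mm/yr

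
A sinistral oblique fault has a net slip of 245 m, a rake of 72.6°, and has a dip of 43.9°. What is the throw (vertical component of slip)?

162 m

dip-slip = net slip × sin(rake) = 245 m × sin(72.6°) = 233.8 m
throw = dip-slip × sin(dip) = 233.8 × sin(43.9°) = 162 m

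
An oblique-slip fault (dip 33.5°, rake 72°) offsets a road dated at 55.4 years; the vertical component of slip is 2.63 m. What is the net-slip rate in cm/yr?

9.04 cm/yr

dip-slip = throw / sin(dip) = 2.63 / sin(33.5°) = 4.765 m
net slip = dip-slip / sin(rake) = 4.765 / sin(72°) = 5.010 m
rate = 5.010 m / 55.4 years = 0.0904 m/yr = 9.04 cm/yr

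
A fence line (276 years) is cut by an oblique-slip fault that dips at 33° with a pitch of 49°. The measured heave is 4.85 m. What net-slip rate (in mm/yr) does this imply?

27.8 mm/yr

dip-slip = heave / cos(dip) = 4.85 / cos(33°) = 5.783 m
net slip = dip-slip / sin(rake) = 5.783 / sin(49°) = 7.662 m
rate = 7.662 m / 276 years = 0.0278 m/yr = 27.8 mm/yr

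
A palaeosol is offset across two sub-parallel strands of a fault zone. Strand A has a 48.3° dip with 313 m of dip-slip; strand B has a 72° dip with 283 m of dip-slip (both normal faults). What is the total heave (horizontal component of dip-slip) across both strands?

296 m

heave_A = 313 × cos(48.3°) = 208.2 m
heave_B = 283 × cos(72°) = 87.45 m
total = 208.2 + 87.45 = 296 m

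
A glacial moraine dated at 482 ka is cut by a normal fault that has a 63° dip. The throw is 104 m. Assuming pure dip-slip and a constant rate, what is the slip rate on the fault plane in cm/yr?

dip-slip = throw / sin(dip) = 104 m / sin(63°) = 116.7 m
rate = 116.7 m / 482 ka = 0.000242 m/yr = 0.0242 cm/yr

0.0242 cm/yr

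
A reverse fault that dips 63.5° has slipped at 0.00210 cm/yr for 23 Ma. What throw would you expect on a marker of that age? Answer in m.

dip-slip = rate × time = 0.00210 cm/yr × 23 Ma = 483 m
throw = dip-slip × sin(dip) = 483 × sin(63.5°) = 432 m

432 m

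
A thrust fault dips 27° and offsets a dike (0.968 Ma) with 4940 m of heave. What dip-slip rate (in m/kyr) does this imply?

5.73 m/kyr

dip-slip = heave / cos(dip) = 4940 m / cos(27°) = 5544 m
rate = 5544 m / 0.968 Ma = 0.00573 m/yr = 5.73 m/kyr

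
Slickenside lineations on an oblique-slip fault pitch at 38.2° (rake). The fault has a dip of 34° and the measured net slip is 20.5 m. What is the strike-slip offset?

16.1 m

strike-slip = net slip × cos(rake) = 20.5 m × cos(38.2°) = 16.1 m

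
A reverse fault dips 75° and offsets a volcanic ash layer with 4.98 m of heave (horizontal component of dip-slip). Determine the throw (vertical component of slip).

throw = heave × tan(dip) = 4.98 × tan(75°) = 18.6 m

18.6 m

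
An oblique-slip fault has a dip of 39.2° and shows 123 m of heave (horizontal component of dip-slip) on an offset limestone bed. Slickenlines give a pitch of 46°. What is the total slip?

dip-slip = heave / cos(dip) = 123 / cos(39.2°) = 158.7 m
net slip = dip-slip / sin(rake) = 158.7 / sin(46°) = 221 m

221 m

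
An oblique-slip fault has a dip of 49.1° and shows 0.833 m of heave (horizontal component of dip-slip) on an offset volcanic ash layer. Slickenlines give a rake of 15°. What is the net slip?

dip-slip = heave / cos(dip) = 0.833 / cos(49.1°) = 1.272 m
net slip = dip-slip / sin(rake) = 1.272 / sin(15°) = 4.92 m

4.92 m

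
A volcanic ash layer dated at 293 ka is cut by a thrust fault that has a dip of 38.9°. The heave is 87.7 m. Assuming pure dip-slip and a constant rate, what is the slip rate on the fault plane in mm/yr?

dip-slip = heave / cos(dip) = 87.7 m / cos(38.9°) = 112.7 m
rate = 112.7 m / 293 ka = 0.000385 m/yr = 0.385 mm/yr

0.385 mm/yr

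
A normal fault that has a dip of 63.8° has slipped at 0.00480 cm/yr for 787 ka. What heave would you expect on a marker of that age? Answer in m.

dip-slip = rate × time = 0.00480 cm/yr × 787 ka = 37.78 m
heave = dip-slip × cos(dip) = 37.78 × cos(63.8°) = 16.7 m

16.7 m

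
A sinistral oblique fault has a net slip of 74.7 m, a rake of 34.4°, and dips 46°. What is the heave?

dip-slip = net slip × sin(rake) = 74.7 m × sin(34.4°) = 42.20 m
heave = dip-slip × cos(dip) = 42.20 × cos(46°) = 29.3 m

29.3 m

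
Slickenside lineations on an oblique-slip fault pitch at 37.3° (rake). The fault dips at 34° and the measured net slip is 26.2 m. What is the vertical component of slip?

8.88 m

dip-slip = net slip × sin(rake) = 26.2 m × sin(37.3°) = 15.88 m
throw = dip-slip × sin(dip) = 15.88 × sin(34°) = 8.88 m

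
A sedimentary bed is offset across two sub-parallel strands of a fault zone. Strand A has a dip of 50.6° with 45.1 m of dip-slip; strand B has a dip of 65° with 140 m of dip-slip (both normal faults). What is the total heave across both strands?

87.8 m

heave_A = 45.1 × cos(50.6°) = 28.63 m
heave_B = 140 × cos(65°) = 59.17 m
total = 28.63 + 59.17 = 87.8 m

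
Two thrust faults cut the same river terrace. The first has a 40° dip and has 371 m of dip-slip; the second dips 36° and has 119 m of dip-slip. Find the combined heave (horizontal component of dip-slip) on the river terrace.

heave_A = 371 × cos(40°) = 284.2 m
heave_B = 119 × cos(36°) = 96.27 m
total = 284.2 + 96.27 = 380 m

380 m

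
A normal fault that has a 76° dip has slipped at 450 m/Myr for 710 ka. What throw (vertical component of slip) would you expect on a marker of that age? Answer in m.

310 m

dip-slip = rate × time = 450 m/Myr × 710 ka = 319.5 m
throw = dip-slip × sin(dip) = 319.5 × sin(76°) = 310 m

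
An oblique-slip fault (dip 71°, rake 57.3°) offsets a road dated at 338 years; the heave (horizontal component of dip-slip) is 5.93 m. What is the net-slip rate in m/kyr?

64 m/kyr

dip-slip = heave / cos(dip) = 5.93 / cos(71°) = 18.21 m
net slip = dip-slip / sin(rake) = 18.21 / sin(57.3°) = 21.64 m
rate = 21.64 m / 338 years = 0.0640 m/yr = 64 m/kyr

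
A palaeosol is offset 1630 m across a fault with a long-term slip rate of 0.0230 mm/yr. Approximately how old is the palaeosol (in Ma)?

70.9 Ma

age = offset / rate = 1630 m / (0.0230 mm/yr) = 7.09e+07 yr = 70.9 Ma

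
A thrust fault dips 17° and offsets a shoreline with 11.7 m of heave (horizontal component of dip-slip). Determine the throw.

3.58 m

throw = heave × tan(dip) = 11.7 × tan(17°) = 3.58 m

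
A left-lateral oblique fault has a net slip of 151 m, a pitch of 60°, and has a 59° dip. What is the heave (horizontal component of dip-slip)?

67.4 m

dip-slip = net slip × sin(rake) = 151 m × sin(60°) = 130.8 m
heave = dip-slip × cos(dip) = 130.8 × cos(59°) = 67.4 m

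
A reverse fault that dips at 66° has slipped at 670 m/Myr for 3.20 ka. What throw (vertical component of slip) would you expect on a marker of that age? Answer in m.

dip-slip = rate × time = 670 m/Myr × 3.20 ka = 2.144 m
throw = dip-slip × sin(dip) = 2.144 × sin(66°) = 1.96 m

1.96 m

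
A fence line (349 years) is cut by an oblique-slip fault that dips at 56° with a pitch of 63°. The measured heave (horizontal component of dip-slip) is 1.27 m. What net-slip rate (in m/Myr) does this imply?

dip-slip = heave / cos(dip) = 1.27 / cos(56°) = 2.271 m
net slip = dip-slip / sin(rake) = 2.271 / sin(63°) = 2.549 m
rate = 2.549 m / 349 years = 0.00730 m/yr = 7300 m/Myr

7300 m/Myr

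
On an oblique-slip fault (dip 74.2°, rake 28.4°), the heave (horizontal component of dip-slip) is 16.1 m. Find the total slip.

124 m

dip-slip = heave / cos(dip) = 16.1 / cos(74.2°) = 59.13 m
net slip = dip-slip / sin(rake) = 59.13 / sin(28.4°) = 124 m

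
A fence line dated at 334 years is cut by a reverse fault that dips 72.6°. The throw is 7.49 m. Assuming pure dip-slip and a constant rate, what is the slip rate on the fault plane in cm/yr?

2.35 cm/yr

dip-slip = throw / sin(dip) = 7.49 m / sin(72.6°) = 7.849 m
rate = 7.849 m / 334 years = 0.0235 m/yr = 2.35 cm/yr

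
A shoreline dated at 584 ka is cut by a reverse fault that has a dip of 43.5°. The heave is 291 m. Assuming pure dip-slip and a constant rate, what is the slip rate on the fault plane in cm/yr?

dip-slip = heave / cos(dip) = 291 m / cos(43.5°) = 401.2 m
rate = 401.2 m / 584 ka = 0.000687 m/yr = 0.0687 cm/yr

0.0687 cm/yr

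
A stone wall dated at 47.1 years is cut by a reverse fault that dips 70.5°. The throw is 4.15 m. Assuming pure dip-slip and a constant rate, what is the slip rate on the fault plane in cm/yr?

dip-slip = throw / sin(dip) = 4.15 m / sin(70.5°) = 4.403 m
rate = 4.403 m / 47.1 years = 0.0935 m/yr = 9.35 cm/yr

9.35 cm/yr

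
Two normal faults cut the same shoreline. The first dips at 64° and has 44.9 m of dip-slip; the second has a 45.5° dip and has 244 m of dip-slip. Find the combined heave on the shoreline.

heave_A = 44.9 × cos(64°) = 19.68 m
heave_B = 244 × cos(45.5°) = 171 m
total = 19.68 + 171 = 191 m

191 m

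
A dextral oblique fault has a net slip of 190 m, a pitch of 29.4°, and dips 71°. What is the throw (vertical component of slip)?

dip-slip = net slip × sin(rake) = 190 m × sin(29.4°) = 93.27 m
throw = dip-slip × sin(dip) = 93.27 × sin(71°) = 88.2 m

88.2 m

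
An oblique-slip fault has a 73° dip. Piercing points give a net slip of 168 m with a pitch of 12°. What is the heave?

10.2 m

dip-slip = net slip × sin(rake) = 168 m × sin(12°) = 34.93 m
heave = dip-slip × cos(dip) = 34.93 × cos(73°) = 10.2 m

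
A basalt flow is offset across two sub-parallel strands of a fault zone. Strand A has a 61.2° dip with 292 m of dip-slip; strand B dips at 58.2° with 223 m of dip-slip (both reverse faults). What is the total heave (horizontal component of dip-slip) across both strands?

heave_A = 292 × cos(61.2°) = 140.7 m
heave_B = 223 × cos(58.2°) = 117.5 m
total = 140.7 + 117.5 = 258 m

258 m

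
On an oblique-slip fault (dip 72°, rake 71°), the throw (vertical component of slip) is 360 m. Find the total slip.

400 m

dip-slip = throw / sin(dip) = 360 / sin(72°) = 378.5 m
net slip = dip-slip / sin(rake) = 378.5 / sin(71°) = 400 m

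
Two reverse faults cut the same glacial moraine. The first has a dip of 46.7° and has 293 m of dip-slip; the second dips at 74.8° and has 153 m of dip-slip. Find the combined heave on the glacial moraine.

241 m

heave_A = 293 × cos(46.7°) = 200.9 m
heave_B = 153 × cos(74.8°) = 40.11 m
total = 200.9 + 40.11 = 241 m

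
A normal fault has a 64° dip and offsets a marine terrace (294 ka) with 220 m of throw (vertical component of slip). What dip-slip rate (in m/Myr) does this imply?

833 m/Myr

dip-slip = throw / sin(dip) = 220 m / sin(64°) = 244.8 m
rate = 244.8 m / 294 ka = 0.000833 m/yr = 833 m/Myr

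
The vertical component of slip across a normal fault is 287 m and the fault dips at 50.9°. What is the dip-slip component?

dip-slip = throw / sin(dip) = 287 / sin(50.9°) = 370 m

370 m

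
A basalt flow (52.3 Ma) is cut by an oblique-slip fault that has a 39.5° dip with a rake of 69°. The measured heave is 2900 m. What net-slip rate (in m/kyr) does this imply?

0.0770 m/kyr

dip-slip = heave / cos(dip) = 2900 / cos(39.5°) = 3758 m
net slip = dip-slip / sin(rake) = 3758 / sin(69°) = 4026 m
rate = 4026 m / 52.3 Ma = 0.0000770 m/yr = 0.0770 m/kyr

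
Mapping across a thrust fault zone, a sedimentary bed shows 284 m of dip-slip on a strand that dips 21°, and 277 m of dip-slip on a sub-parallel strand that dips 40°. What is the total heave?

heave_A = 284 × cos(21°) = 265.1 m
heave_B = 277 × cos(40°) = 212.2 m
total = 265.1 + 212.2 = 477 m

477 m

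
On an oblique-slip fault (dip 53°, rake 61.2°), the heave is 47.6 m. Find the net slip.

90.3 m

dip-slip = heave / cos(dip) = 47.6 / cos(53°) = 79.09 m
net slip = dip-slip / sin(rake) = 79.09 / sin(61.2°) = 90.3 m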